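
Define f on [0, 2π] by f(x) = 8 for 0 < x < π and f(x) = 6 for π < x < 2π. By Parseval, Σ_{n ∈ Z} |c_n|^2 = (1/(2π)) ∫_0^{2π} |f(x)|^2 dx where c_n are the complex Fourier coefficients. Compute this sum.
Σ |c_n|^2 = 50

Parseval equates the L^2 energy of f (normalised by 1/(2π)) with the ℓ^2 sum of its Fourier coefficients: (1/(2π)) ∫_0^{2π} |f|^2 = Σ |c_n|^2.
Compute the left side: (1/(2π)) [∫_0^π 8^2 dx + ∫_π^{2π} 6^2 dx] = (1/(2π)) · (64π + 36π) = (64 + 36)/2 = 50.
So Σ_{n ∈ Z} |c_n|^2 = 50.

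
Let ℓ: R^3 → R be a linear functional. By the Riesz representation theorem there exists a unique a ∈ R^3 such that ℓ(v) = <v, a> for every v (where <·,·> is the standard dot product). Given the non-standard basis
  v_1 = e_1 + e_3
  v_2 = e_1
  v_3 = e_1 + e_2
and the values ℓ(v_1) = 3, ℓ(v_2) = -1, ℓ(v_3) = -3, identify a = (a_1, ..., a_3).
a = (-1, -2, 4)

Write a = (a_1, ..., a_3) in the standard basis. For each basis vector v_i, ℓ(v_i) = <v_i, a> is a linear equation in the a_j's. Collect the n equations into a matrix system V a = ℓ, where row i of V is v_i (expressed in the standard basis). Since V is invertible (lower-triangular with 1s on the diagonal, up to permutation), solve by back-substitution:
  V =
[[1, 0, 1],
 [1, 0, 0],
 [1, 1, 0]]
  V a = (3, -1, -3)
Solving gives a = (-1, -2, 4).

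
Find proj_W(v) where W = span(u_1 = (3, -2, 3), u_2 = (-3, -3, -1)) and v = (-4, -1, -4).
proj_W(v) = (-885/191, -125/191, -599/191)

Set up U = [u_1 | ... | u_2] ∈ R^(3×2). The projector onto W = col(U) is P = U (U^T U)^(-1) U^T.
Compute U^T U =
  [22, -6]
  [-6, 19],
and U^T v = (-22, 19).
Solve U^T U · c = U^T v for the coefficients: c = (-152/191, 143/191). The projection is proj_W(v) = U c.
Check: (v - proj_W(v)) · u_1 = 0  (should be 0).
Check: (v - proj_W(v)) · u_2 = 0  (should be 0).
Result: proj_W(v) = (-885/191, -125/191, -599/191).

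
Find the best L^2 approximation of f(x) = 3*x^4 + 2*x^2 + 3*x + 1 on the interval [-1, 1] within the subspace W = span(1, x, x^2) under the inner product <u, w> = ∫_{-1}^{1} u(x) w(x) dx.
g(x) = 32*x^2/7 + 3*x + 26/35

The best approximation g ∈ W is the orthogonal projection of f onto W. Writing g = a_0 + a_1 x + a_2 x^2, the coefficients solve the normal equations G · a = b where
  G_{ij} = <φ_i, φ_j> and b_i = <f, φ_i>, with φ_0 = 1, φ_1 = x, φ_2 = x^2.
G =
  [2, 0, 2/3]
  [0, 2/3, 0]
  [2/3, 0, 2/5],
b = (68/15, 2, 244/105).
Solving gives a_0 = 26/35, a_1 = 3, a_2 = 32/7, so
  g(x) = 32*x^2/7 + 3*x + 26/35.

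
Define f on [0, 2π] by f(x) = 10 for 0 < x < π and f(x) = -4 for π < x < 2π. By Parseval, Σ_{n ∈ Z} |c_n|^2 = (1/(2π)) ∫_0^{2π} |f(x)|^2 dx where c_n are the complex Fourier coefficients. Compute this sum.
Σ |c_n|^2 = 58

Parseval equates the L^2 energy of f (normalised by 1/(2π)) with the ℓ^2 sum of its Fourier coefficients: (1/(2π)) ∫_0^{2π} |f|^2 = Σ |c_n|^2.
Compute the left side: (1/(2π)) [∫_0^π 10^2 dx + ∫_π^{2π} (-4)^2 dx] = (1/(2π)) · (100π + 16π) = (100 + 16)/2 = 58.
So Σ_{n ∈ Z} |c_n|^2 = 58.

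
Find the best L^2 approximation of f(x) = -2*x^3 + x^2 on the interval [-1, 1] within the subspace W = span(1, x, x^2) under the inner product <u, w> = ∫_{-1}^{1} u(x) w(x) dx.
g(x) = x^2 - 6*x/5

The best approximation g ∈ W is the orthogonal projection of f onto W. Writing g = a_0 + a_1 x + a_2 x^2, the coefficients solve the normal equations G · a = b where
  G_{ij} = <φ_i, φ_j> and b_i = <f, φ_i>, with φ_0 = 1, φ_1 = x, φ_2 = x^2.
G =
  [2, 0, 2/3]
  [0, 2/3, 0]
  [2/3, 0, 2/5],
b = (2/3, -4/5, 2/5).
Solving gives a_0 = 0, a_1 = -6/5, a_2 = 1, so
  g(x) = x^2 - 6*x/5.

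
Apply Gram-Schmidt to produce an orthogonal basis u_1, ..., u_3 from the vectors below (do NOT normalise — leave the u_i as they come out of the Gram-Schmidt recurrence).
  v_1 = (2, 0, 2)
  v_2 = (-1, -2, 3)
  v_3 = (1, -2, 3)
Orthogonal basis:
  u_1 = (2, 0, 2)
  u_2 = (-2, -2, 2)
  u_3 = (1/3, -2/3, -1/3)

Apply the Gram-Schmidt recurrence
  u_1 = v_1
  u_i = v_i − Σ_{j<i} ((v_i · u_j) / (u_j · u_j)) · u_j.

Step by step this gives:
  u_1 = (2, 0, 2)
  u_2 = (-2, -2, 2)
  u_3 = (1/3, -2/3, -1/3)

Orthogonality check:
  u_2 · u_1 = 0 (should be 0)
  u_3 · u_1 = 0 (should be 0)
  u_3 · u_2 = 0 (should be 0)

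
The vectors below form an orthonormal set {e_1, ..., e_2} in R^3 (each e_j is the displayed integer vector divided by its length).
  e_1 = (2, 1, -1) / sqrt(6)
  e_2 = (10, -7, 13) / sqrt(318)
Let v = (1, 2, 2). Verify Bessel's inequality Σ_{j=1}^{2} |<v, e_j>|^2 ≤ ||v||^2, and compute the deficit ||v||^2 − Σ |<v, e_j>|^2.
Σ |<v, e_j>|^2 = 116/53; ||v||^2 = 9; deficit = 361/53

Write each e_j = u_j / sqrt(<u_j, u_j>) where u_j is the displayed integer vector. Then <v, e_j> = <v, u_j> / sqrt(<u_j, u_j>), so |<v, e_j>|^2 = <v, u_j>^2 / <u_j, u_j>.
Coefficients: <v, e_1> = 2/sqrt(6), <v, e_2> = 22/sqrt(318).
Square and sum: Σ |<v, e_j>|^2 = 116/53.
Compute ||v||^2 = v·v = 9.
Deficit = 9 − 116/53 = 361/53 ≥ 0, confirming Bessel's inequality. (The deficit equals ||v − Σ <v,e_j> e_j||^2, the squared distance from v to span{e_j}.)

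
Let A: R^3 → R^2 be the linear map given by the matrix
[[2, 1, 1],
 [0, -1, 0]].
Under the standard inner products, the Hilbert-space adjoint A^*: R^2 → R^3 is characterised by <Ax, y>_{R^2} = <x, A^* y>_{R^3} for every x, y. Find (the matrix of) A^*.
A^* = A^T =
[[2, 0],
 [1, -1],
 [1, 0]]

For real matrices with standard dot products, the defining identity <Ax, y> = <x, A^* y> gives (Ax)^T y = x^T (A^*) y, i.e. x^T A^T y = x^T (A^*) y. Since this holds for all x, y, we must have A^* = A^T. Therefore
A^* =
[[2, 0],
 [1, -1],
 [1, 0]].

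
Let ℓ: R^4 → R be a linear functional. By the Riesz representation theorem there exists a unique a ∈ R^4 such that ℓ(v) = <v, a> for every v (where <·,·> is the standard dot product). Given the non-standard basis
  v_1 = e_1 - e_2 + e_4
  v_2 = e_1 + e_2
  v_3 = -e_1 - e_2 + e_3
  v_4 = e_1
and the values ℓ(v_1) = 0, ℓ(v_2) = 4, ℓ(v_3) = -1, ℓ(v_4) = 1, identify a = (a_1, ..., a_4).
a = (1, 3, 3, 2)

Write a = (a_1, ..., a_4) in the standard basis. For each basis vector v_i, ℓ(v_i) = <v_i, a> is a linear equation in the a_j's. Collect the n equations into a matrix system V a = ℓ, where row i of V is v_i (expressed in the standard basis). Since V is invertible (lower-triangular with 1s on the diagonal, up to permutation), solve by back-substitution:
  V =
[[1, -1, 0, 1],
 [1, 1, 0, 0],
 [-1, -1, 1, 0],
 [1, 0, 0, 0]]
  V a = (0, 4, -1, 1)
Solving gives a = (1, 3, 3, 2).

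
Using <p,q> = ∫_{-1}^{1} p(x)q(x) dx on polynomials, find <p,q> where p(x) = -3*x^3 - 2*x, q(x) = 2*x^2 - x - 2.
<p,q> = 38/15

Expand the product: p(x)·q(x) = -6*x^5 + 3*x^4 + 2*x^3 + 2*x^2 + 4*x.
∫_{-1}^{1} of each monomial x^k gives [2/(k+1) if k even, 0 if k odd]. Integrating term-by-term (or equivalently evaluating the antiderivative F(x) = -x^6 + 3*x^5/5 + x^4/2 + 2*x^3/3 + 2*x^2 at the endpoints):
  F(1) − F(−1) = 83/30 − (7/30) = 38/15.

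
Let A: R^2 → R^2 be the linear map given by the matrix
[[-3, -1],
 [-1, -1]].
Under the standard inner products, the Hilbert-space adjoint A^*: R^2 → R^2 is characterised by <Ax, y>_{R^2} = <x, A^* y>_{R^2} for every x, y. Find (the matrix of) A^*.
A^* = A^T =
[[-3, -1],
 [-1, -1]]

For real matrices with standard dot products, the defining identity <Ax, y> = <x, A^* y> gives (Ax)^T y = x^T (A^*) y, i.e. x^T A^T y = x^T (A^*) y. Since this holds for all x, y, we must have A^* = A^T. Therefore
A^* =
[[-3, -1],
 [-1, -1]].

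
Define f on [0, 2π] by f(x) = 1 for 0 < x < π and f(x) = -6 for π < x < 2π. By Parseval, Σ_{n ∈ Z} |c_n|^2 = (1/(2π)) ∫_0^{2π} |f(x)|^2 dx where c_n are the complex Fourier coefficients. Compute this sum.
Σ |c_n|^2 = 37/2

Parseval equates the L^2 energy of f (normalised by 1/(2π)) with the ℓ^2 sum of its Fourier coefficients: (1/(2π)) ∫_0^{2π} |f|^2 = Σ |c_n|^2.
Compute the left side: (1/(2π)) [∫_0^π 1^2 dx + ∫_π^{2π} (-6)^2 dx] = (1/(2π)) · (1π + 36π) = (1 + 36)/2 = 37/2.
So Σ_{n ∈ Z} |c_n|^2 = 37/2.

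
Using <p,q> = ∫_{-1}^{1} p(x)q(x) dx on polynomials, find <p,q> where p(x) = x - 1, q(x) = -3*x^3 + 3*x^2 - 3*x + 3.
<p,q> = -56/5

Expand the product: p(x)·q(x) = -3*x^4 + 6*x^3 - 6*x^2 + 6*x - 3.
∫_{-1}^{1} of each monomial x^k gives [2/(k+1) if k even, 0 if k odd]. Integrating term-by-term (or equivalently evaluating the antiderivative F(x) = -3*x^5/5 + 3*x^4/2 - 2*x^3 + 3*x^2 - 3*x at the endpoints):
  F(1) − F(−1) = -11/10 − (101/10) = -56/5.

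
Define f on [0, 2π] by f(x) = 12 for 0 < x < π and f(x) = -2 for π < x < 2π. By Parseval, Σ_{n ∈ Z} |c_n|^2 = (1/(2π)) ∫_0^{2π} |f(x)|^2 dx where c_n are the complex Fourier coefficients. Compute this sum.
Σ |c_n|^2 = 74

Parseval equates the L^2 energy of f (normalised by 1/(2π)) with the ℓ^2 sum of its Fourier coefficients: (1/(2π)) ∫_0^{2π} |f|^2 = Σ |c_n|^2.
Compute the left side: (1/(2π)) [∫_0^π 12^2 dx + ∫_π^{2π} (-2)^2 dx] = (1/(2π)) · (144π + 4π) = (144 + 4)/2 = 74.
So Σ_{n ∈ Z} |c_n|^2 = 74.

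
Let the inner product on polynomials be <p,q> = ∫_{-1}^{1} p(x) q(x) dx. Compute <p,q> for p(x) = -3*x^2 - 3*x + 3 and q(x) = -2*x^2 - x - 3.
<p,q> = -58/5

Expand the product: p(x)·q(x) = 6*x^4 + 9*x^3 + 6*x^2 + 6*x - 9.
∫_{-1}^{1} of each monomial x^k gives [2/(k+1) if k even, 0 if k odd]. Integrating term-by-term (or equivalently evaluating the antiderivative F(x) = 6*x^5/5 + 9*x^4/4 + 2*x^3 + 3*x^2 - 9*x at the endpoints):
  F(1) − F(−1) = -11/20 − (221/20) = -58/5.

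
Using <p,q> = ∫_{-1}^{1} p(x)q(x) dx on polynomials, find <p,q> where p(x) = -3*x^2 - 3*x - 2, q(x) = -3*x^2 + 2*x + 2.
<p,q> = -42/5

Expand the product: p(x)·q(x) = 9*x^4 + 3*x^3 - 6*x^2 - 10*x - 4.
∫_{-1}^{1} of each monomial x^k gives [2/(k+1) if k even, 0 if k odd]. Integrating term-by-term (or equivalently evaluating the antiderivative F(x) = 9*x^5/5 + 3*x^4/4 - 2*x^3 - 5*x^2 - 4*x at the endpoints):
  F(1) − F(−1) = -169/20 − (-1/20) = -42/5.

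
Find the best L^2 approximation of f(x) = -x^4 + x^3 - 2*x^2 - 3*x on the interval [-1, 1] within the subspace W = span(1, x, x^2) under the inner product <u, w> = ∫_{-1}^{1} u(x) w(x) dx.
g(x) = -20*x^2/7 - 12*x/5 + 3/35

The best approximation g ∈ W is the orthogonal projection of f onto W. Writing g = a_0 + a_1 x + a_2 x^2, the coefficients solve the normal equations G · a = b where
  G_{ij} = <φ_i, φ_j> and b_i = <f, φ_i>, with φ_0 = 1, φ_1 = x, φ_2 = x^2.
G =
  [2, 0, 2/3]
  [0, 2/3, 0]
  [2/3, 0, 2/5],
b = (-26/15, -8/5, -38/35).
Solving gives a_0 = 3/35, a_1 = -12/5, a_2 = -20/7, so
  g(x) = -20*x^2/7 - 12*x/5 + 3/35.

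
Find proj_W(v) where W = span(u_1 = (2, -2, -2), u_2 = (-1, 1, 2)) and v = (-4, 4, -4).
proj_W(v) = (-4, 4, -4)

Set up U = [u_1 | ... | u_2] ∈ R^(3×2). The projector onto W = col(U) is P = U (U^T U)^(-1) U^T.
Compute U^T U =
  [12, -8]
  [-8, 6],
and U^T v = (-8, 0).
Solve U^T U · c = U^T v for the coefficients: c = (-6, -8). The projection is proj_W(v) = U c.
Check: (v - proj_W(v)) · u_1 = 0  (should be 0).
Check: (v - proj_W(v)) · u_2 = 0  (should be 0).
Result: proj_W(v) = (-4, 4, -4).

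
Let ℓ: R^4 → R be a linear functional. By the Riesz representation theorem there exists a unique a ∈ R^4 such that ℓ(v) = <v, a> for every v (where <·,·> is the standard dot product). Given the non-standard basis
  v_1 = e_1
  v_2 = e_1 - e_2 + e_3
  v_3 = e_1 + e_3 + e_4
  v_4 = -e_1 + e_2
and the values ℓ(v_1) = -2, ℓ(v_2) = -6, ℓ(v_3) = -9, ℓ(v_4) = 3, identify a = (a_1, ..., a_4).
a = (-2, 1, -3, -4)

Write a = (a_1, ..., a_4) in the standard basis. For each basis vector v_i, ℓ(v_i) = <v_i, a> is a linear equation in the a_j's. Collect the n equations into a matrix system V a = ℓ, where row i of V is v_i (expressed in the standard basis). Since V is invertible (lower-triangular with 1s on the diagonal, up to permutation), solve by back-substitution:
  V =
[[1, 0, 0, 0],
 [1, -1, 1, 0],
 [1, 0, 1, 1],
 [-1, 1, 0, 0]]
  V a = (-2, -6, -9, 3)
Solving gives a = (-2, 1, -3, -4).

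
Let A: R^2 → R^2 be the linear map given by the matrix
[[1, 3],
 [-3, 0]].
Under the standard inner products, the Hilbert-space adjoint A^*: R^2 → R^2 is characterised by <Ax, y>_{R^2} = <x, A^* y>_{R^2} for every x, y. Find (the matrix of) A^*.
A^* = A^T =
[[1, -3],
 [3, 0]]

For real matrices with standard dot products, the defining identity <Ax, y> = <x, A^* y> gives (Ax)^T y = x^T (A^*) y, i.e. x^T A^T y = x^T (A^*) y. Since this holds for all x, y, we must have A^* = A^T. Therefore
A^* =
[[1, -3],
 [3, 0]].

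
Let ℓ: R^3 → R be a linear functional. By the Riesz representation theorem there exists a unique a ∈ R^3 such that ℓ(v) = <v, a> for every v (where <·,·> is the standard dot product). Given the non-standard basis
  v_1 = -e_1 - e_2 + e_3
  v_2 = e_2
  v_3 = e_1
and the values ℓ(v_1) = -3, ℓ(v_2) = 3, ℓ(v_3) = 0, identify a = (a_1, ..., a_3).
a = (0, 3, 0)

Write a = (a_1, ..., a_3) in the standard basis. For each basis vector v_i, ℓ(v_i) = <v_i, a> is a linear equation in the a_j's. Collect the n equations into a matrix system V a = ℓ, where row i of V is v_i (expressed in the standard basis). Since V is invertible (lower-triangular with 1s on the diagonal, up to permutation), solve by back-substitution:
  V =
[[-1, -1, 1],
 [0, 1, 0],
 [1, 0, 0]]
  V a = (-3, 3, 0)
Solving gives a = (0, 3, 0).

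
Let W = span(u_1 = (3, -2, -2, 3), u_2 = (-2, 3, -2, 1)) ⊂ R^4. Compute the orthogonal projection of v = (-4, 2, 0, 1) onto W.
proj_W(v) = (-1127/443, 1293/443, -332/443, -152/443)

Set up U = [u_1 | ... | u_2] ∈ R^(4×2). The projector onto W = col(U) is P = U (U^T U)^(-1) U^T.
Compute U^T U =
  [26, -5]
  [-5, 18],
and U^T v = (-13, 15).
Solve U^T U · c = U^T v for the coefficients: c = (-159/443, 325/443). The projection is proj_W(v) = U c.
Check: (v - proj_W(v)) · u_1 = 0  (should be 0).
Check: (v - proj_W(v)) · u_2 = 0  (should be 0).
Result: proj_W(v) = (-1127/443, 1293/443, -332/443, -152/443).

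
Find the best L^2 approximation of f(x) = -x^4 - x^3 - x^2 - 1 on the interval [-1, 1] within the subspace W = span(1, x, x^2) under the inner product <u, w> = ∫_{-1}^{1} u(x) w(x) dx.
g(x) = -13*x^2/7 - 3*x/5 - 32/35

The best approximation g ∈ W is the orthogonal projection of f onto W. Writing g = a_0 + a_1 x + a_2 x^2, the coefficients solve the normal equations G · a = b where
  G_{ij} = <φ_i, φ_j> and b_i = <f, φ_i>, with φ_0 = 1, φ_1 = x, φ_2 = x^2.
G =
  [2, 0, 2/3]
  [0, 2/3, 0]
  [2/3, 0, 2/5],
b = (-46/15, -2/5, -142/105).
Solving gives a_0 = -32/35, a_1 = -3/5, a_2 = -13/7, so
  g(x) = -13*x^2/7 - 3*x/5 - 32/35.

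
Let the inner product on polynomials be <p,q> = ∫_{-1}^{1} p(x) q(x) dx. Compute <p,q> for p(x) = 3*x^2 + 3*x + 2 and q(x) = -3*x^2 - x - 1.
<p,q> = -78/5

Expand the product: p(x)·q(x) = -9*x^4 - 12*x^3 - 12*x^2 - 5*x - 2.
∫_{-1}^{1} of each monomial x^k gives [2/(k+1) if k even, 0 if k odd]. Integrating term-by-term (or equivalently evaluating the antiderivative F(x) = -9*x^5/5 - 3*x^4 - 4*x^3 - 5*x^2/2 - 2*x at the endpoints):
  F(1) − F(−1) = -133/10 − (23/10) = -78/5.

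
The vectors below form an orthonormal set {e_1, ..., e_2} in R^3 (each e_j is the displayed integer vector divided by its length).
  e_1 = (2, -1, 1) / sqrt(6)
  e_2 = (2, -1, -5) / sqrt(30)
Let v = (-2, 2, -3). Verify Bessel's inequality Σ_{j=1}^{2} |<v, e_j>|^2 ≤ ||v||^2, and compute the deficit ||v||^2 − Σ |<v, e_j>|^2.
Σ |<v, e_j>|^2 = 81/5; ||v||^2 = 17; deficit = 4/5

Write each e_j = u_j / sqrt(<u_j, u_j>) where u_j is the displayed integer vector. Then <v, e_j> = <v, u_j> / sqrt(<u_j, u_j>), so |<v, e_j>|^2 = <v, u_j>^2 / <u_j, u_j>.
Coefficients: <v, e_1> = -9/sqrt(6), <v, e_2> = 9/sqrt(30).
Square and sum: Σ |<v, e_j>|^2 = 81/5.
Compute ||v||^2 = v·v = 17.
Deficit = 17 − 81/5 = 4/5 ≥ 0, confirming Bessel's inequality. (The deficit equals ||v − Σ <v,e_j> e_j||^2, the squared distance from v to span{e_j}.)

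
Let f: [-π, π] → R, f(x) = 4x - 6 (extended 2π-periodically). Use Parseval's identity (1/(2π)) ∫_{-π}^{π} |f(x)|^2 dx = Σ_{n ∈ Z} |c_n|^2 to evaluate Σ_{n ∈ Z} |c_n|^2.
Σ |c_n|^2 = 16π^2/3 + 36

Expand and integrate term by term over [-π, π]:
  ∫ (4x)^2 dx = 16·(2π^3/3); ∫ 2·4·(-6)·x dx = 0 (odd integrand); ∫ (-6)^2 dx = 36·2π.
So (1/(2π)) ∫_{-π}^{π} (4x - 6)^2 dx = 16π^2/3 + 36 = 16π^2/3 + 36.
Parseval ⇒ Σ |c_n|^2 = 16π^2/3 + 36.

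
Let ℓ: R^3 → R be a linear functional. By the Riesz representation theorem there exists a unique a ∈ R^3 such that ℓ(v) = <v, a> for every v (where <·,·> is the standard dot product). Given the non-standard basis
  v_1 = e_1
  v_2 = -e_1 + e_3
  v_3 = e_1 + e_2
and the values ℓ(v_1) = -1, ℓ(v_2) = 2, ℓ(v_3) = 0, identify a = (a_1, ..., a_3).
a = (-1, 1, 1)

Write a = (a_1, ..., a_3) in the standard basis. For each basis vector v_i, ℓ(v_i) = <v_i, a> is a linear equation in the a_j's. Collect the n equations into a matrix system V a = ℓ, where row i of V is v_i (expressed in the standard basis). Since V is invertible (lower-triangular with 1s on the diagonal, up to permutation), solve by back-substitution:
  V =
[[1, 0, 0],
 [-1, 0, 1],
 [1, 1, 0]]
  V a = (-1, 2, 0)
Solving gives a = (-1, 1, 1).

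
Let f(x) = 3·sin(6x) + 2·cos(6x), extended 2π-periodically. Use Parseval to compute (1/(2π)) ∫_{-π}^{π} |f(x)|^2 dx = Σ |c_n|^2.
Σ |c_n|^2 = 13/2

Expand |f|^2 and use orthogonality of {sin(nx), cos(mx)} on [-π, π]:
  ∫_{-π}^{π} sin(nx)^2 dx = π, ∫ cos(mx)^2 dx = π, and cross terms integrate to 0.
So ∫_{-π}^{π} f(x)^2 dx = 3^2 · π + 2^2 · π = (9 + 4)π.
Divide by 2π: (9 + 4)/2 = 13/2.
By Parseval, this equals Σ |c_n|^2.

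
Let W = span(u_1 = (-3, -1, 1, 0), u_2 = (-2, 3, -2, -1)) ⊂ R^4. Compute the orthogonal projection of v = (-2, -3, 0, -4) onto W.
proj_W(v) = (-449/197, -223/197, 203/197, 20/197)

Set up U = [u_1 | ... | u_2] ∈ R^(4×2). The projector onto W = col(U) is P = U (U^T U)^(-1) U^T.
Compute U^T U =
  [11, 1]
  [1, 18],
and U^T v = (9, -1).
Solve U^T U · c = U^T v for the coefficients: c = (163/197, -20/197). The projection is proj_W(v) = U c.
Check: (v - proj_W(v)) · u_1 = 0  (should be 0).
Check: (v - proj_W(v)) · u_2 = 0  (should be 0).
Result: proj_W(v) = (-449/197, -223/197, 203/197, 20/197).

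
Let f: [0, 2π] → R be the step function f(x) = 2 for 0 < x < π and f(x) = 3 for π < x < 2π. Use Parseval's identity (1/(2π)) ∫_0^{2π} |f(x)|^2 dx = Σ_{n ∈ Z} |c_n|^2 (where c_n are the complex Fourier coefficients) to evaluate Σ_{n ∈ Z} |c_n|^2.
Σ |c_n|^2 = 13/2

Parseval equates the L^2 energy of f (normalised by 1/(2π)) with the ℓ^2 sum of its Fourier coefficients: (1/(2π)) ∫_0^{2π} |f|^2 = Σ |c_n|^2.
Compute the left side: (1/(2π)) [∫_0^π 2^2 dx + ∫_π^{2π} 3^2 dx] = (1/(2π)) · (4π + 9π) = (4 + 9)/2 = 13/2.
So Σ_{n ∈ Z} |c_n|^2 = 13/2.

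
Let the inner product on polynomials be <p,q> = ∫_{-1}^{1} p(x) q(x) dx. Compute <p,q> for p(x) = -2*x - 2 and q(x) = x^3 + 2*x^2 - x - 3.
<p,q> = 148/15

Expand the product: p(x)·q(x) = -2*x^4 - 6*x^3 - 2*x^2 + 8*x + 6.
∫_{-1}^{1} of each monomial x^k gives [2/(k+1) if k even, 0 if k odd]. Integrating term-by-term (or equivalently evaluating the antiderivative F(x) = -2*x^5/5 - 3*x^4/2 - 2*x^3/3 + 4*x^2 + 6*x at the endpoints):
  F(1) − F(−1) = 223/30 − (-73/30) = 148/15.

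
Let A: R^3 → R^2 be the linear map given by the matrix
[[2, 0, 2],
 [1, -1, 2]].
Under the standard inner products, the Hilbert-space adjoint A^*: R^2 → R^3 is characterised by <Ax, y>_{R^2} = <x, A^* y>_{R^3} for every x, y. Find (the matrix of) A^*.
A^* = A^T =
[[2, 1],
 [0, -1],
 [2, 2]]

For real matrices with standard dot products, the defining identity <Ax, y> = <x, A^* y> gives (Ax)^T y = x^T (A^*) y, i.e. x^T A^T y = x^T (A^*) y. Since this holds for all x, y, we must have A^* = A^T. Therefore
A^* =
[[2, 1],
 [0, -1],
 [2, 2]].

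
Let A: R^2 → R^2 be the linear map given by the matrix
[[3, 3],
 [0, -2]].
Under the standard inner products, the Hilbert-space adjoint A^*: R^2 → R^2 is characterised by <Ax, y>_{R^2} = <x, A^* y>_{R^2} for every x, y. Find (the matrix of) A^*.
A^* = A^T =
[[3, 0],
 [3, -2]]

For real matrices with standard dot products, the defining identity <Ax, y> = <x, A^* y> gives (Ax)^T y = x^T (A^*) y, i.e. x^T A^T y = x^T (A^*) y. Since this holds for all x, y, we must have A^* = A^T. Therefore
A^* =
[[3, 0],
 [3, -2]].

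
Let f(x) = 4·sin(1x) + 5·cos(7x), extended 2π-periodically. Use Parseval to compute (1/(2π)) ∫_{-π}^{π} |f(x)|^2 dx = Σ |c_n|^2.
Σ |c_n|^2 = 41/2

Expand |f|^2 and use orthogonality of {sin(nx), cos(mx)} on [-π, π]:
  ∫_{-π}^{π} sin(nx)^2 dx = π, ∫ cos(mx)^2 dx = π, and cross terms integrate to 0.
So ∫_{-π}^{π} f(x)^2 dx = 4^2 · π + 5^2 · π = (16 + 25)π.
Divide by 2π: (16 + 25)/2 = 41/2.
By Parseval, this equals Σ |c_n|^2.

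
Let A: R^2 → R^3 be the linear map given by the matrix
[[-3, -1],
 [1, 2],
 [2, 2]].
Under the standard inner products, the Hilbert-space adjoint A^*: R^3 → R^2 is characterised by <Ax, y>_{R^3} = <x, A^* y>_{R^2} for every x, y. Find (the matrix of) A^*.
A^* = A^T =
[[-3, 1, 2],
 [-1, 2, 2]]

For real matrices with standard dot products, the defining identity <Ax, y> = <x, A^* y> gives (Ax)^T y = x^T (A^*) y, i.e. x^T A^T y = x^T (A^*) y. Since this holds for all x, y, we must have A^* = A^T. Therefore
A^* =
[[-3, 1, 2],
 [-1, 2, 2]].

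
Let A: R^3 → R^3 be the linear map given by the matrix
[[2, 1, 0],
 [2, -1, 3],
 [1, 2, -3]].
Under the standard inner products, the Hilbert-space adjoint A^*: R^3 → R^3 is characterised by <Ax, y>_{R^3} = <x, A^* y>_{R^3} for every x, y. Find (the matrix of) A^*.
A^* = A^T =
[[2, 2, 1],
 [1, -1, 2],
 [0, 3, -3]]

For real matrices with standard dot products, the defining identity <Ax, y> = <x, A^* y> gives (Ax)^T y = x^T (A^*) y, i.e. x^T A^T y = x^T (A^*) y. Since this holds for all x, y, we must have A^* = A^T. Therefore
A^* =
[[2, 2, 1],
 [1, -1, 2],
 [0, 3, -3]].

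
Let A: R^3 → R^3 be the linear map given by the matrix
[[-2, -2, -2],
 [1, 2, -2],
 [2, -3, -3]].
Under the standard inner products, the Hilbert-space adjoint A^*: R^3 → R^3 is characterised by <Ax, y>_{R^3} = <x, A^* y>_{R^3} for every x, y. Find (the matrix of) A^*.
A^* = A^T =
[[-2, 1, 2],
 [-2, 2, -3],
 [-2, -2, -3]]

For real matrices with standard dot products, the defining identity <Ax, y> = <x, A^* y> gives (Ax)^T y = x^T (A^*) y, i.e. x^T A^T y = x^T (A^*) y. Since this holds for all x, y, we must have A^* = A^T. Therefore
A^* =
[[-2, 1, 2],
 [-2, 2, -3],
 [-2, -2, -3]].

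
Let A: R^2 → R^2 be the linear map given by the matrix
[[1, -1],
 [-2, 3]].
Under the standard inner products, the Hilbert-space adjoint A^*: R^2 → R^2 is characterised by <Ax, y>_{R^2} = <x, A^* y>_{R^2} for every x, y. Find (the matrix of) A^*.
A^* = A^T =
[[1, -2],
 [-1, 3]]

For real matrices with standard dot products, the defining identity <Ax, y> = <x, A^* y> gives (Ax)^T y = x^T (A^*) y, i.e. x^T A^T y = x^T (A^*) y. Since this holds for all x, y, we must have A^* = A^T. Therefore
A^* =
[[1, -2],
 [-1, 3]].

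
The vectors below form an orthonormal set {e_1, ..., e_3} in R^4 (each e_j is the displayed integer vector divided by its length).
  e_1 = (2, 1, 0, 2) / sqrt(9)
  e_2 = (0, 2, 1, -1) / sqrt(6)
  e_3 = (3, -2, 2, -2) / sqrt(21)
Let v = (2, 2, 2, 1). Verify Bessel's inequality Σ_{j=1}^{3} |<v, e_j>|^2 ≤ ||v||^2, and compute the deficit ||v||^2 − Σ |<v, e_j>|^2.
Σ |<v, e_j>|^2 = 1517/126; ||v||^2 = 13; deficit = 121/126

Write each e_j = u_j / sqrt(<u_j, u_j>) where u_j is the displayed integer vector. Then <v, e_j> = <v, u_j> / sqrt(<u_j, u_j>), so |<v, e_j>|^2 = <v, u_j>^2 / <u_j, u_j>.
Coefficients: <v, e_1> = 8/sqrt(9), <v, e_2> = 5/sqrt(6), <v, e_3> = 4/sqrt(21).
Square and sum: Σ |<v, e_j>|^2 = 1517/126.
Compute ||v||^2 = v·v = 13.
Deficit = 13 − 1517/126 = 121/126 ≥ 0, confirming Bessel's inequality. (The deficit equals ||v − Σ <v,e_j> e_j||^2, the squared distance from v to span{e_j}.)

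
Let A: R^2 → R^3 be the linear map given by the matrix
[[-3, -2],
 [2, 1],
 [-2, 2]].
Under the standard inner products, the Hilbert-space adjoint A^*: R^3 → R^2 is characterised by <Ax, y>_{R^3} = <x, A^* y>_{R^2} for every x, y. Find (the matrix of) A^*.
A^* = A^T =
[[-3, 2, -2],
 [-2, 1, 2]]

For real matrices with standard dot products, the defining identity <Ax, y> = <x, A^* y> gives (Ax)^T y = x^T (A^*) y, i.e. x^T A^T y = x^T (A^*) y. Since this holds for all x, y, we must have A^* = A^T. Therefore
A^* =
[[-3, 2, -2],
 [-2, 1, 2]].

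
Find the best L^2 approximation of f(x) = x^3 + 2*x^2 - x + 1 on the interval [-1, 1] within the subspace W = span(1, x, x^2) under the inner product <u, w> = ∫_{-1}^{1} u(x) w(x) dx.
g(x) = 2*x^2 - 2*x/5 + 1

The best approximation g ∈ W is the orthogonal projection of f onto W. Writing g = a_0 + a_1 x + a_2 x^2, the coefficients solve the normal equations G · a = b where
  G_{ij} = <φ_i, φ_j> and b_i = <f, φ_i>, with φ_0 = 1, φ_1 = x, φ_2 = x^2.
G =
  [2, 0, 2/3]
  [0, 2/3, 0]
  [2/3, 0, 2/5],
b = (10/3, -4/15, 22/15).
Solving gives a_0 = 1, a_1 = -2/5, a_2 = 2, so
  g(x) = 2*x^2 - 2*x/5 + 1.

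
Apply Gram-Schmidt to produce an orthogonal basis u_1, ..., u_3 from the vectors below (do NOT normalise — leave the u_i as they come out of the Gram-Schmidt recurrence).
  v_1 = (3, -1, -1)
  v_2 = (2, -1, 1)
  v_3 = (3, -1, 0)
Orthogonal basis:
  u_1 = (3, -1, -1)
  u_2 = (4/11, -5/11, 17/11)
  u_3 = (1/15, 1/6, 1/30)

Apply the Gram-Schmidt recurrence
  u_1 = v_1
  u_i = v_i − Σ_{j<i} ((v_i · u_j) / (u_j · u_j)) · u_j.

Step by step this gives:
  u_1 = (3, -1, -1)
  u_2 = (4/11, -5/11, 17/11)
  u_3 = (1/15, 1/6, 1/30)

Orthogonality check:
  u_2 · u_1 = 0 (should be 0)
  u_3 · u_1 = 0 (should be 0)
  u_3 · u_2 = 0 (should be 0)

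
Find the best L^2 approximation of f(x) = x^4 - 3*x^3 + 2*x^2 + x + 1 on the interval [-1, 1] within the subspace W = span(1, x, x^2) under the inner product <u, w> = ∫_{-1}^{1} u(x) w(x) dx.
g(x) = 20*x^2/7 - 4*x/5 + 32/35

The best approximation g ∈ W is the orthogonal projection of f onto W. Writing g = a_0 + a_1 x + a_2 x^2, the coefficients solve the normal equations G · a = b where
  G_{ij} = <φ_i, φ_j> and b_i = <f, φ_i>, with φ_0 = 1, φ_1 = x, φ_2 = x^2.
G =
  [2, 0, 2/3]
  [0, 2/3, 0]
  [2/3, 0, 2/5],
b = (56/15, -8/15, 184/105).
Solving gives a_0 = 32/35, a_1 = -4/5, a_2 = 20/7, so
  g(x) = 20*x^2/7 - 4*x/5 + 32/35.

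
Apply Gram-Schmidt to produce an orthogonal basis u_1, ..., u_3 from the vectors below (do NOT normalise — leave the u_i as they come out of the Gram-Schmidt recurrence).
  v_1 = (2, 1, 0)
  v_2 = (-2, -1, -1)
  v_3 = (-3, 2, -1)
Orthogonal basis:
  u_1 = (2, 1, 0)
  u_2 = (0, 0, -1)
  u_3 = (-7/5, 14/5, 0)

Apply the Gram-Schmidt recurrence
  u_1 = v_1
  u_i = v_i − Σ_{j<i} ((v_i · u_j) / (u_j · u_j)) · u_j.

Step by step this gives:
  u_1 = (2, 1, 0)
  u_2 = (0, 0, -1)
  u_3 = (-7/5, 14/5, 0)

Orthogonality check:
  u_2 · u_1 = 0 (should be 0)
  u_3 · u_1 = 0 (should be 0)
  u_3 · u_2 = 0 (should be 0)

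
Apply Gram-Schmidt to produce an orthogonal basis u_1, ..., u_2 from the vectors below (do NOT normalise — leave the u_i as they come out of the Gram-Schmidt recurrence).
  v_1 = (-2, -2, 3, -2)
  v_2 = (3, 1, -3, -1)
Orthogonal basis:
  u_1 = (-2, -2, 3, -2)
  u_2 = (11/7, -3/7, -6/7, -17/7)

Apply the Gram-Schmidt recurrence
  u_1 = v_1
  u_i = v_i − Σ_{j<i} ((v_i · u_j) / (u_j · u_j)) · u_j.

Step by step this gives:
  u_1 = (-2, -2, 3, -2)
  u_2 = (11/7, -3/7, -6/7, -17/7)

Orthogonality check:
  u_2 · u_1 = 0 (should be 0)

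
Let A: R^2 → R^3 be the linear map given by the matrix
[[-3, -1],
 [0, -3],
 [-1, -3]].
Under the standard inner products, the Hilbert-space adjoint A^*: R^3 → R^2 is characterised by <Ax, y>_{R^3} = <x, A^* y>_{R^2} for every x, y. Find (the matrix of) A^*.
A^* = A^T =
[[-3, 0, -1],
 [-1, -3, -3]]

For real matrices with standard dot products, the defining identity <Ax, y> = <x, A^* y> gives (Ax)^T y = x^T (A^*) y, i.e. x^T A^T y = x^T (A^*) y. Since this holds for all x, y, we must have A^* = A^T. Therefore
A^* =
[[-3, 0, -1],
 [-1, -3, -3]].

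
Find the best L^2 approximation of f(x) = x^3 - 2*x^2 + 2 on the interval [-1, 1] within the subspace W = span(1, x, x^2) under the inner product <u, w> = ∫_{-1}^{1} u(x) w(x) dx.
g(x) = -2*x^2 + 3*x/5 + 2

The best approximation g ∈ W is the orthogonal projection of f onto W. Writing g = a_0 + a_1 x + a_2 x^2, the coefficients solve the normal equations G · a = b where
  G_{ij} = <φ_i, φ_j> and b_i = <f, φ_i>, with φ_0 = 1, φ_1 = x, φ_2 = x^2.
G =
  [2, 0, 2/3]
  [0, 2/3, 0]
  [2/3, 0, 2/5],
b = (8/3, 2/5, 8/15).
Solving gives a_0 = 2, a_1 = 3/5, a_2 = -2, so
  g(x) = -2*x^2 + 3*x/5 + 2.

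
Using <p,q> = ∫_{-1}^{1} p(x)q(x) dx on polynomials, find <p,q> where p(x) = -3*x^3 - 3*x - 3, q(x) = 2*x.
<p,q> = -32/5

Expand the product: p(x)·q(x) = -6*x^4 - 6*x^2 - 6*x.
∫_{-1}^{1} of each monomial x^k gives [2/(k+1) if k even, 0 if k odd]. Integrating term-by-term (or equivalently evaluating the antiderivative F(x) = -6*x^5/5 - 2*x^3 - 3*x^2 at the endpoints):
  F(1) − F(−1) = -31/5 − (1/5) = -32/5.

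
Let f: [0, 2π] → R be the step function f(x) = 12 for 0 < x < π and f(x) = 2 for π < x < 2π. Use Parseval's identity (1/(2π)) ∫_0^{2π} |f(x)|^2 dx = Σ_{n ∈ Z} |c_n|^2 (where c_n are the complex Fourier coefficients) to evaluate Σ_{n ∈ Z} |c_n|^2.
Σ |c_n|^2 = 74

Parseval equates the L^2 energy of f (normalised by 1/(2π)) with the ℓ^2 sum of its Fourier coefficients: (1/(2π)) ∫_0^{2π} |f|^2 = Σ |c_n|^2.
Compute the left side: (1/(2π)) [∫_0^π 12^2 dx + ∫_π^{2π} 2^2 dx] = (1/(2π)) · (144π + 4π) = (144 + 4)/2 = 74.
So Σ_{n ∈ Z} |c_n|^2 = 74.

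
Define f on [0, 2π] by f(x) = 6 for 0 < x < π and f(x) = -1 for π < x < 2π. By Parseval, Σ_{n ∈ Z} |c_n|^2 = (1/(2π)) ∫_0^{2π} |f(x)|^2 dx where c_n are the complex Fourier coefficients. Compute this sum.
Σ |c_n|^2 = 37/2

Parseval equates the L^2 energy of f (normalised by 1/(2π)) with the ℓ^2 sum of its Fourier coefficients: (1/(2π)) ∫_0^{2π} |f|^2 = Σ |c_n|^2.
Compute the left side: (1/(2π)) [∫_0^π 6^2 dx + ∫_π^{2π} (-1)^2 dx] = (1/(2π)) · (36π + 1π) = (36 + 1)/2 = 37/2.
So Σ_{n ∈ Z} |c_n|^2 = 37/2.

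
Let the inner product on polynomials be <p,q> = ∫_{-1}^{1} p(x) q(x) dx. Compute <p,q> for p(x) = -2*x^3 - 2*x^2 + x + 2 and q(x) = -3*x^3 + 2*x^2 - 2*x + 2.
<p,q> = 754/105

Expand the product: p(x)·q(x) = 6*x^6 + 2*x^5 - 3*x^4 - 4*x^3 - 2*x^2 - 2*x + 4.
∫_{-1}^{1} of each monomial x^k gives [2/(k+1) if k even, 0 if k odd]. Integrating term-by-term (or equivalently evaluating the antiderivative F(x) = 6*x^7/7 + x^6/3 - 3*x^5/5 - x^4 - 2*x^3/3 - x^2 + 4*x at the endpoints):
  F(1) − F(−1) = 202/105 − (-184/35) = 754/105.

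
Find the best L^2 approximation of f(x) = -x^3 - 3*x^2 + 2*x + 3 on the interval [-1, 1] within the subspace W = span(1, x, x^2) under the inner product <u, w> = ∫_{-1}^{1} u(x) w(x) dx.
g(x) = -3*x^2 + 7*x/5 + 3

The best approximation g ∈ W is the orthogonal projection of f onto W. Writing g = a_0 + a_1 x + a_2 x^2, the coefficients solve the normal equations G · a = b where
  G_{ij} = <φ_i, φ_j> and b_i = <f, φ_i>, with φ_0 = 1, φ_1 = x, φ_2 = x^2.
G =
  [2, 0, 2/3]
  [0, 2/3, 0]
  [2/3, 0, 2/5],
b = (4, 14/15, 4/5).
Solving gives a_0 = 3, a_1 = 7/5, a_2 = -3, so
  g(x) = -3*x^2 + 7*x/5 + 3.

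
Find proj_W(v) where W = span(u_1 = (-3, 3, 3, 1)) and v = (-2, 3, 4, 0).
proj_W(v) = (-81/28, 81/28, 81/28, 27/28)

Set up U = [u_1 | ... | u_1] ∈ R^(4×1). The projector onto W = col(U) is P = U (U^T U)^(-1) U^T.
Compute U^T U =
  [28],
and U^T v = (27).
Solve U^T U · c = U^T v for the coefficients: c = (27/28). The projection is proj_W(v) = U c.
Check: (v - proj_W(v)) · u_1 = 0  (should be 0).
Result: proj_W(v) = (-81/28, 81/28, 81/28, 27/28).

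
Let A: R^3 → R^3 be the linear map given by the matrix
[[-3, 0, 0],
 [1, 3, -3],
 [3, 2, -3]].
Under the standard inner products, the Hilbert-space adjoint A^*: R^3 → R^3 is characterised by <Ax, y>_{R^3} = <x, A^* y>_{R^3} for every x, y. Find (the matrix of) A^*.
A^* = A^T =
[[-3, 1, 3],
 [0, 3, 2],
 [0, -3, -3]]

For real matrices with standard dot products, the defining identity <Ax, y> = <x, A^* y> gives (Ax)^T y = x^T (A^*) y, i.e. x^T A^T y = x^T (A^*) y. Since this holds for all x, y, we must have A^* = A^T. Therefore
A^* =
[[-3, 1, 3],
 [0, 3, 2],
 [0, -3, -3]].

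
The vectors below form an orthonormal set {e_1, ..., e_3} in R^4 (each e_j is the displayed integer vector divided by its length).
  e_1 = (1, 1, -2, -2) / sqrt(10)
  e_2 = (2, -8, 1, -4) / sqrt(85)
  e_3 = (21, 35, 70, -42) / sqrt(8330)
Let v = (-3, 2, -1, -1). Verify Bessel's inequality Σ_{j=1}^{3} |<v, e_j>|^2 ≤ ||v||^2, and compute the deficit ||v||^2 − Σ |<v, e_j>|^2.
Σ |<v, e_j>|^2 = 26/5; ||v||^2 = 15; deficit = 49/5

Write each e_j = u_j / sqrt(<u_j, u_j>) where u_j is the displayed integer vector. Then <v, e_j> = <v, u_j> / sqrt(<u_j, u_j>), so |<v, e_j>|^2 = <v, u_j>^2 / <u_j, u_j>.
Coefficients: <v, e_1> = 3/sqrt(10), <v, e_2> = -19/sqrt(85), <v, e_3> = -21/sqrt(8330).
Square and sum: Σ |<v, e_j>|^2 = 26/5.
Compute ||v||^2 = v·v = 15.
Deficit = 15 − 26/5 = 49/5 ≥ 0, confirming Bessel's inequality. (The deficit equals ||v − Σ <v,e_j> e_j||^2, the squared distance from v to span{e_j}.)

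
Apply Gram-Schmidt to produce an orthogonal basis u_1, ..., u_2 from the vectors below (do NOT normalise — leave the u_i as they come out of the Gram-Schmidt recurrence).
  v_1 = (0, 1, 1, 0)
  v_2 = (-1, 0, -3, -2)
Orthogonal basis:
  u_1 = (0, 1, 1, 0)
  u_2 = (-1, 3/2, -3/2, -2)

Apply the Gram-Schmidt recurrence
  u_1 = v_1
  u_i = v_i − Σ_{j<i} ((v_i · u_j) / (u_j · u_j)) · u_j.

Step by step this gives:
  u_1 = (0, 1, 1, 0)
  u_2 = (-1, 3/2, -3/2, -2)

Orthogonality check:
  u_2 · u_1 = 0 (should be 0)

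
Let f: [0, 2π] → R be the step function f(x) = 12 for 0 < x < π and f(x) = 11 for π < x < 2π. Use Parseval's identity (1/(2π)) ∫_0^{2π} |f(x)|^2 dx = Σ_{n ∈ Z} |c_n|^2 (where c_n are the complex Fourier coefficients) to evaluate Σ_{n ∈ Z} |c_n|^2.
Σ |c_n|^2 = 265/2

Parseval equates the L^2 energy of f (normalised by 1/(2π)) with the ℓ^2 sum of its Fourier coefficients: (1/(2π)) ∫_0^{2π} |f|^2 = Σ |c_n|^2.
Compute the left side: (1/(2π)) [∫_0^π 12^2 dx + ∫_π^{2π} 11^2 dx] = (1/(2π)) · (144π + 121π) = (144 + 121)/2 = 265/2.
So Σ_{n ∈ Z} |c_n|^2 = 265/2.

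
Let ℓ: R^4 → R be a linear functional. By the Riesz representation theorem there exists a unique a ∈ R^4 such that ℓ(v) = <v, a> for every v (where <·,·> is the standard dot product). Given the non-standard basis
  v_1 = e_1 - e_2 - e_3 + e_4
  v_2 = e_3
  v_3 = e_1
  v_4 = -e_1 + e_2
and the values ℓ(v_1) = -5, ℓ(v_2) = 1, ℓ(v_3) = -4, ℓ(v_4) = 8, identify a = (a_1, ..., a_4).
a = (-4, 4, 1, 4)

Write a = (a_1, ..., a_4) in the standard basis. For each basis vector v_i, ℓ(v_i) = <v_i, a> is a linear equation in the a_j's. Collect the n equations into a matrix system V a = ℓ, where row i of V is v_i (expressed in the standard basis). Since V is invertible (lower-triangular with 1s on the diagonal, up to permutation), solve by back-substitution:
  V =
[[1, -1, -1, 1],
 [0, 0, 1, 0],
 [1, 0, 0, 0],
 [-1, 1, 0, 0]]
  V a = (-5, 1, -4, 8)
Solving gives a = (-4, 4, 1, 4).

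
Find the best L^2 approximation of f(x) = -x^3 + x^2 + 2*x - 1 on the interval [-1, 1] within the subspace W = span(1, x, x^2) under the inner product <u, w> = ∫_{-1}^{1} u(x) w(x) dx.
g(x) = x^2 + 7*x/5 - 1

The best approximation g ∈ W is the orthogonal projection of f onto W. Writing g = a_0 + a_1 x + a_2 x^2, the coefficients solve the normal equations G · a = b where
  G_{ij} = <φ_i, φ_j> and b_i = <f, φ_i>, with φ_0 = 1, φ_1 = x, φ_2 = x^2.
G =
  [2, 0, 2/3]
  [0, 2/3, 0]
  [2/3, 0, 2/5],
b = (-4/3, 14/15, -4/15).
Solving gives a_0 = -1, a_1 = 7/5, a_2 = 1, so
  g(x) = x^2 + 7*x/5 - 1.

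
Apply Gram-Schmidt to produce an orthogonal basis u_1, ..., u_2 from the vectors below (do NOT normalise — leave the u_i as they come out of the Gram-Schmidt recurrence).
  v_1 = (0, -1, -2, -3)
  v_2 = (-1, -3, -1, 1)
Orthogonal basis:
  u_1 = (0, -1, -2, -3)
  u_2 = (-1, -20/7, -5/7, 10/7)

Apply the Gram-Schmidt recurrence
  u_1 = v_1
  u_i = v_i − Σ_{j<i} ((v_i · u_j) / (u_j · u_j)) · u_j.

Step by step this gives:
  u_1 = (0, -1, -2, -3)
  u_2 = (-1, -20/7, -5/7, 10/7)

Orthogonality check:
  u_2 · u_1 = 0 (should be 0)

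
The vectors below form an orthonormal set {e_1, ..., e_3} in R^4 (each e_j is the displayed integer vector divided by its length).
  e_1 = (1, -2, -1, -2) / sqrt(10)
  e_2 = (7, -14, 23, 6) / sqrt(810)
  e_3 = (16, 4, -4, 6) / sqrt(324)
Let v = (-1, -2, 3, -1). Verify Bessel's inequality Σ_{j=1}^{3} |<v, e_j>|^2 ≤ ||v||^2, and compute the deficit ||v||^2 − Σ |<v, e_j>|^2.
Σ |<v, e_j>|^2 = 131/9; ||v||^2 = 15; deficit = 4/9

Write each e_j = u_j / sqrt(<u_j, u_j>) where u_j is the displayed integer vector. Then <v, e_j> = <v, u_j> / sqrt(<u_j, u_j>), so |<v, e_j>|^2 = <v, u_j>^2 / <u_j, u_j>.
Coefficients: <v, e_1> = 2/sqrt(10), <v, e_2> = 84/sqrt(810), <v, e_3> = -42/sqrt(324).
Square and sum: Σ |<v, e_j>|^2 = 131/9.
Compute ||v||^2 = v·v = 15.
Deficit = 15 − 131/9 = 4/9 ≥ 0, confirming Bessel's inequality. (The deficit equals ||v − Σ <v,e_j> e_j||^2, the squared distance from v to span{e_j}.)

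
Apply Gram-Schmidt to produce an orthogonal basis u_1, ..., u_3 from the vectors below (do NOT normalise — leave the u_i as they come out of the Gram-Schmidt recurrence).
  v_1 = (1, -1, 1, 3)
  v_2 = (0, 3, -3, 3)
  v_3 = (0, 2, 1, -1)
Orthogonal basis:
  u_1 = (1, -1, 1, 3)
  u_2 = (-1/4, 13/4, -13/4, 9/4)
  u_3 = (12/35, 54/35, 51/35, -3/35)

Apply the Gram-Schmidt recurrence
  u_1 = v_1
  u_i = v_i − Σ_{j<i} ((v_i · u_j) / (u_j · u_j)) · u_j.

Step by step this gives:
  u_1 = (1, -1, 1, 3)
  u_2 = (-1/4, 13/4, -13/4, 9/4)
  u_3 = (12/35, 54/35, 51/35, -3/35)

Orthogonality check:
  u_2 · u_1 = 0 (should be 0)
  u_3 · u_1 = 0 (should be 0)
  u_3 · u_2 = 0 (should be 0)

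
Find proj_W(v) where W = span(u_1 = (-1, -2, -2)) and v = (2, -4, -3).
proj_W(v) = (-4/3, -8/3, -8/3)

Set up U = [u_1 | ... | u_1] ∈ R^(3×1). The projector onto W = col(U) is P = U (U^T U)^(-1) U^T.
Compute U^T U =
  [9],
and U^T v = (12).
Solve U^T U · c = U^T v for the coefficients: c = (4/3). The projection is proj_W(v) = U c.
Check: (v - proj_W(v)) · u_1 = 0  (should be 0).
Result: proj_W(v) = (-4/3, -8/3, -8/3).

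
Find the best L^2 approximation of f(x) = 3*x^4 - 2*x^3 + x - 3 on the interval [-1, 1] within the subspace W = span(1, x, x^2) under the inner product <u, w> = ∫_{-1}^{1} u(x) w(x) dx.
g(x) = 18*x^2/7 - x/5 - 114/35

The best approximation g ∈ W is the orthogonal projection of f onto W. Writing g = a_0 + a_1 x + a_2 x^2, the coefficients solve the normal equations G · a = b where
  G_{ij} = <φ_i, φ_j> and b_i = <f, φ_i>, with φ_0 = 1, φ_1 = x, φ_2 = x^2.
G =
  [2, 0, 2/3]
  [0, 2/3, 0]
  [2/3, 0, 2/5],
b = (-24/5, -2/15, -8/7).
Solving gives a_0 = -114/35, a_1 = -1/5, a_2 = 18/7, so
  g(x) = 18*x^2/7 - x/5 - 114/35.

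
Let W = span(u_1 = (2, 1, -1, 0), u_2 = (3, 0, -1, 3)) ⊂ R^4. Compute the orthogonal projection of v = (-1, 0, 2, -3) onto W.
proj_W(v) = (-124/65, 22/65, 34/65, -168/65)

Set up U = [u_1 | ... | u_2] ∈ R^(4×2). The projector onto W = col(U) is P = U (U^T U)^(-1) U^T.
Compute U^T U =
  [6, 7]
  [7, 19],
and U^T v = (-4, -14).
Solve U^T U · c = U^T v for the coefficients: c = (22/65, -56/65). The projection is proj_W(v) = U c.
Check: (v - proj_W(v)) · u_1 = 0  (should be 0).
Check: (v - proj_W(v)) · u_2 = 0  (should be 0).
Result: proj_W(v) = (-124/65, 22/65, 34/65, -168/65).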